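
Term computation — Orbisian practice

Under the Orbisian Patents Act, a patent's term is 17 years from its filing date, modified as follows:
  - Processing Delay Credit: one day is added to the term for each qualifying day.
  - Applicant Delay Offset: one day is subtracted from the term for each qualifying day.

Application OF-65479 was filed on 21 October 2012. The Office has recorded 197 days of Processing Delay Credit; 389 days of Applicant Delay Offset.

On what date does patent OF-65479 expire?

April 12, 2029

Base term: filing date + 17 years → 21 October 2029.
Processing Delay Credit: +197 days → 6 May 2030.
Applicant Delay Offset: −389 days → 12 April 2029.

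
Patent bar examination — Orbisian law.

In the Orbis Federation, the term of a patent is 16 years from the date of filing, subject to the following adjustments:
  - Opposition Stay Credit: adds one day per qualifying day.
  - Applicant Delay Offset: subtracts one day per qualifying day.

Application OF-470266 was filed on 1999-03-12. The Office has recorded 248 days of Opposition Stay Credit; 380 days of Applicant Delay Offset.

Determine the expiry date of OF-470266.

October 31, 2014

Base term: filing date + 16 years → 12 March 2015.
Opposition Stay Credit: +248 days → 15 November 2015.
Applicant Delay Offset: −380 days → 31 October 2014.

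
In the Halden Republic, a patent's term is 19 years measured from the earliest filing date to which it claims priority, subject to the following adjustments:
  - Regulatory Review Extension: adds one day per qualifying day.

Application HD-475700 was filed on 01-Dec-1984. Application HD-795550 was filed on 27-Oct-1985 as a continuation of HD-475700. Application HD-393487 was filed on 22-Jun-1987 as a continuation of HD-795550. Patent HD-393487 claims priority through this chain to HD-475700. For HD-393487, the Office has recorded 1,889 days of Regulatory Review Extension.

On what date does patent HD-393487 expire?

Earliest priority filing: 1 December 1984.
Base term: 1 December 1984 + 19 years → 1 December 2003.
Regulatory Review Extension: +1889 days → 1 February 2009.

2009-02-01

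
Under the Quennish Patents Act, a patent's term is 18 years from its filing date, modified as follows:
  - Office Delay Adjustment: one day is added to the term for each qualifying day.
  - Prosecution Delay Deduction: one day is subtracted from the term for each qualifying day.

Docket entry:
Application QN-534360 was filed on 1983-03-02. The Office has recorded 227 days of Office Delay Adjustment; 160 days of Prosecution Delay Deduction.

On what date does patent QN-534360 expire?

Base term: filing date + 18 years → 2 March 2001.
Office Delay Adjustment: +227 days → 15 October 2001.
Prosecution Delay Deduction: −160 days → 8 May 2001.

2001-05-08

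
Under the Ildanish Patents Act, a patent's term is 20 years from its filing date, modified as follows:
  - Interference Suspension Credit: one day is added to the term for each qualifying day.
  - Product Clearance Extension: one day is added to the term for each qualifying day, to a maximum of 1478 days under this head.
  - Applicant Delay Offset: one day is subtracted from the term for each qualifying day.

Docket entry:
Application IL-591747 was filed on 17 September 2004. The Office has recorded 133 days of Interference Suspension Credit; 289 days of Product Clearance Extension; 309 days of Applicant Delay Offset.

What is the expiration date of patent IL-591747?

Base term: filing date + 20 years → 17 September 2024.
Interference Suspension Credit: +133 days → 28 January 2025.
Product Clearance Extension: 289 days (within the 1478-day cap) → +289 days → 13 November 2025.
Applicant Delay Offset: −309 days → 8 January 2025.

January 8, 2025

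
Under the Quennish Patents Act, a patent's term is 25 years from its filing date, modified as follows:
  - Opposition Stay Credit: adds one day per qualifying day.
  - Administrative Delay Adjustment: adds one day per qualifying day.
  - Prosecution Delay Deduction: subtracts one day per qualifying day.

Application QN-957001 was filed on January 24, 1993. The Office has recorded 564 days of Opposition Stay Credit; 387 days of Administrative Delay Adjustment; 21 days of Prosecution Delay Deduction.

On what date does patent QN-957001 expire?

August 11, 2020

Base term: filing date + 25 years → 24 January 2018.
Opposition Stay Credit: +564 days → 11 August 2019.
Administrative Delay Adjustment: +387 days → 1 September 2020.
Prosecution Delay Deduction: −21 days → 11 August 2020.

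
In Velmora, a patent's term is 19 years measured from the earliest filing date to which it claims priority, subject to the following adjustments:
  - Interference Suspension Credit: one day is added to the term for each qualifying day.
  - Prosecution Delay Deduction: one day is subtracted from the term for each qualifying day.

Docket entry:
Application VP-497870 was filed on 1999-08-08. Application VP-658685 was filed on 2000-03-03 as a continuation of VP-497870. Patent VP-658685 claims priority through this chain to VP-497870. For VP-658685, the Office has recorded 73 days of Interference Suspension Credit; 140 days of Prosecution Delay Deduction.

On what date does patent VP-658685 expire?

2018-06-02

Earliest priority filing: 8 August 1999.
Base term: 8 August 1999 + 19 years → 8 August 2018.
Interference Suspension Credit: +73 days → 20 October 2018.
Prosecution Delay Deduction: −140 days → 2 June 2018.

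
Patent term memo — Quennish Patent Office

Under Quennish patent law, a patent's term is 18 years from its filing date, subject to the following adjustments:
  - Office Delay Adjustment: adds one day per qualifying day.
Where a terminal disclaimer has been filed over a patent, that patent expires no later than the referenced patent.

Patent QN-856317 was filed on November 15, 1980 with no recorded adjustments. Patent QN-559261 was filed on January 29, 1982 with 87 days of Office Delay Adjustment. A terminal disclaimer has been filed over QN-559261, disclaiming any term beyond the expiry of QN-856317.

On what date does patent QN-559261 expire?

1998-11-15

Natural term of QN-559261:
  Base: filing + 18 years → 29 January 2000.
  Office Delay Adjustment: +87 days → 25 April 2000.
Expiry of referenced patent QN-856317:
  Base: filing + 18 years → 15 November 1998.
Terminal disclaimer: QN-559261 expires on the earlier of 25 April 2000 and 15 November 1998.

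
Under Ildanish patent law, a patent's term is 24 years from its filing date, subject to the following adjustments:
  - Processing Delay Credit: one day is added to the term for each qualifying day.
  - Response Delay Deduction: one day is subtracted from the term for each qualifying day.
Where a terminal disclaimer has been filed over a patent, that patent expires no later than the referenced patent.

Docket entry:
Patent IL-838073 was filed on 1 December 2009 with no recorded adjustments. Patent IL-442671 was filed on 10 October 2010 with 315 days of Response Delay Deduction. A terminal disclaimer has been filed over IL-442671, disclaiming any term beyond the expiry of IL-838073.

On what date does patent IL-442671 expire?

Natural term of IL-442671:
  Base: filing + 24 years → 10 October 2034.
  Response Delay Deduction: −315 days → 29 November 2033.
Expiry of referenced patent IL-838073:
  Base: filing + 24 years → 1 December 2033.
Terminal disclaimer: IL-442671 expires on the earlier of 29 November 2033 and 1 December 2033.

November 29, 2033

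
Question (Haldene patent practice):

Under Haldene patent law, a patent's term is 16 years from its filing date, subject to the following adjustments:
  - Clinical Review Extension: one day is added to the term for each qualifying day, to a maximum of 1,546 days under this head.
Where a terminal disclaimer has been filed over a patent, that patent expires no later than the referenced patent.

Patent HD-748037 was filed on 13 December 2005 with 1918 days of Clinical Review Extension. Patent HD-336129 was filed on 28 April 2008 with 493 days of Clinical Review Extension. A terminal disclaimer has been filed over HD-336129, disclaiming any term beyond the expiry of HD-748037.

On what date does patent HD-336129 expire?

September 3, 2025

Natural term of HD-336129:
  Base: filing + 16 years → 28 April 2024.
  Clinical Review Extension: 493 days (within the 1546-day cap) → +493 days → 3 September 2025.
Expiry of referenced patent HD-748037:
  Base: filing + 16 years → 13 December 2021.
  Clinical Review Extension: 1918 days claimed exceeds the 1546-day cap, so +1546 days → 8 March 2026.
Terminal disclaimer: HD-336129 expires on the earlier of 3 September 2025 and 8 March 2026.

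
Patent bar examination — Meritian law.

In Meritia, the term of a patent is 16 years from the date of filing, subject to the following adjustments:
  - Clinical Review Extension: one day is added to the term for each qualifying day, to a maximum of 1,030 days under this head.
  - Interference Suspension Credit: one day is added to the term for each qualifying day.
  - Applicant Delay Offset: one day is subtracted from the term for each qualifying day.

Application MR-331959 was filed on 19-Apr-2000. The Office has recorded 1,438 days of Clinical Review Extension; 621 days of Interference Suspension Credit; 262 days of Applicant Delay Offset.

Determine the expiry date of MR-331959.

February 7, 2020

Base term: filing date + 16 years → 19 April 2016.
Clinical Review Extension: 1438 days claimed exceeds the 1030-day cap, so +1030 days → 13 February 2019.
Interference Suspension Credit: +621 days → 26 October 2020.
Applicant Delay Offset: −262 days → 7 February 2020.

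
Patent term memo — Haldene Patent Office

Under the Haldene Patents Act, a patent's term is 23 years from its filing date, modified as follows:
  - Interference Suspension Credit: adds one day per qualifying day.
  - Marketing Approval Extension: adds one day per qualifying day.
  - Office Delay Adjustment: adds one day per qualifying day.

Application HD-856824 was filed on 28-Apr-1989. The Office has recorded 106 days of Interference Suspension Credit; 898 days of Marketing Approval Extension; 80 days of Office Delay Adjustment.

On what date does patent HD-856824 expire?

2015-04-17

Base term: filing date + 23 years → 28 April 2012.
Interference Suspension Credit: +106 days → 12 August 2012.
Marketing Approval Extension: +898 days → 27 January 2015.
Office Delay Adjustment: +80 days → 17 April 2015.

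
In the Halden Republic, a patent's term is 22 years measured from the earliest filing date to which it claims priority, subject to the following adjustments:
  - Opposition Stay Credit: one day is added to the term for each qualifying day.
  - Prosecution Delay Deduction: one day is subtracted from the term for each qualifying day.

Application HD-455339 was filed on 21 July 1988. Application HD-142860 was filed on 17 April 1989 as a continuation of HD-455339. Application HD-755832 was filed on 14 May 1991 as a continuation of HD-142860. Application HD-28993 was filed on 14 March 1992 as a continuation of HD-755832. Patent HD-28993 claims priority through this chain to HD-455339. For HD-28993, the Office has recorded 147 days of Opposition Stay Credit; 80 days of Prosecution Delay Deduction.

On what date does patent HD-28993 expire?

2010-09-26

Earliest priority filing: 21 July 1988.
Base term: 21 July 1988 + 22 years → 21 July 2010.
Opposition Stay Credit: +147 days → 15 December 2010.
Prosecution Delay Deduction: −80 days → 26 September 2010.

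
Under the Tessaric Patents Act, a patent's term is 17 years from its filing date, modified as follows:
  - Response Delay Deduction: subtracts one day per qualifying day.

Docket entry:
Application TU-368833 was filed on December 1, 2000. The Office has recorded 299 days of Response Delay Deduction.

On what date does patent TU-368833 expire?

2017-02-05

Base term: filing date + 17 years → 1 December 2017.
Response Delay Deduction: −299 days → 5 February 2017.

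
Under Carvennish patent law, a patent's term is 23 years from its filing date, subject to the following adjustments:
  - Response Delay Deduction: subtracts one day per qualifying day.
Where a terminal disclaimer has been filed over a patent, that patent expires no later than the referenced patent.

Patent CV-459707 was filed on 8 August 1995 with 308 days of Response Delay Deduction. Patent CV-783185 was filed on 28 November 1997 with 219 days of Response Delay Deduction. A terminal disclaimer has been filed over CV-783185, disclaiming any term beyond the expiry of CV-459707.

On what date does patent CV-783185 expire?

2017-10-04

Natural term of CV-783185:
  Base: filing + 23 years → 28 November 2020.
  Response Delay Deduction: −219 days → 23 April 2020.
Expiry of referenced patent CV-459707:
  Base: filing + 23 years → 8 August 2018.
  Response Delay Deduction: −308 days → 4 October 2017.
Terminal disclaimer: CV-783185 expires on the earlier of 23 April 2020 and 4 October 2017.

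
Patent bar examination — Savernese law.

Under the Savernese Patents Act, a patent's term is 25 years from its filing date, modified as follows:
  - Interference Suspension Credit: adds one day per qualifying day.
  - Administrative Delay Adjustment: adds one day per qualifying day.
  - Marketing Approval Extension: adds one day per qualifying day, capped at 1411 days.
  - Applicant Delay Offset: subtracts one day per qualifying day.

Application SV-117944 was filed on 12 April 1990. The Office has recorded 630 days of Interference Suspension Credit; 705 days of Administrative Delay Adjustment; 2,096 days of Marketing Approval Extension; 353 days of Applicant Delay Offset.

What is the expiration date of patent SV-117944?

2021-10-30

Base term: filing date + 25 years → 12 April 2015.
Interference Suspension Credit: +630 days → 1 January 2017.
Administrative Delay Adjustment: +705 days → 7 December 2018.
Marketing Approval Extension: 2096 days claimed exceeds the 1411-day cap, so +1411 days → 18 October 2022.
Applicant Delay Offset: −353 days → 30 October 2021.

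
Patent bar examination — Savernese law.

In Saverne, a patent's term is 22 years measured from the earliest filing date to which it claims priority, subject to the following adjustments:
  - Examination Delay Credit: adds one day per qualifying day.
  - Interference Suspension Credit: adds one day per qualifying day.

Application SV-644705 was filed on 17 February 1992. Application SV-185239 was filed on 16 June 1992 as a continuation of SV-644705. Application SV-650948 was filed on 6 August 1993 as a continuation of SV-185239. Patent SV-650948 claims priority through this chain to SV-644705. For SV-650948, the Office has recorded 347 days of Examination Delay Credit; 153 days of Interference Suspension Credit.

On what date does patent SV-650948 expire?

Earliest priority filing: 17 February 1992.
Base term: 17 February 1992 + 22 years → 17 February 2014.
Examination Delay Credit: +347 days → 30 January 2015.
Interference Suspension Credit: +153 days → 2 July 2015.

July 2, 2015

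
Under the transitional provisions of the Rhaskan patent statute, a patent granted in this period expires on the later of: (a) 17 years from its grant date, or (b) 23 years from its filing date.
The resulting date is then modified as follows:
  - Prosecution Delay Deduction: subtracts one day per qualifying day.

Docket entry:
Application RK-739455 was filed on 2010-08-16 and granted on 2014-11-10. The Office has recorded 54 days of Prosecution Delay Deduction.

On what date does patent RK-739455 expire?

2033-06-23

(a) grant + 17 years → 10 November 2031.
(b) filing + 23 years → 16 August 2033.
Later of the two: 16 August 2033.
Prosecution Delay Deduction: −54 days → 23 June 2033.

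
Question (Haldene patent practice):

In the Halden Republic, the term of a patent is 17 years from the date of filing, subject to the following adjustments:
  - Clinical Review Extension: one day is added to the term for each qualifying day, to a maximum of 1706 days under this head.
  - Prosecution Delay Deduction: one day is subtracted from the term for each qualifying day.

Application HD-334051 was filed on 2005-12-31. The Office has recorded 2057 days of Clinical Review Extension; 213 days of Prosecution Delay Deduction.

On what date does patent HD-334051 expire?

February 1, 2027

Base term: filing date + 17 years → 31 December 2022.
Clinical Review Extension: 2057 days claimed exceeds the 1706-day cap, so +1706 days → 2 September 2027.
Prosecution Delay Deduction: −213 days → 1 February 2027.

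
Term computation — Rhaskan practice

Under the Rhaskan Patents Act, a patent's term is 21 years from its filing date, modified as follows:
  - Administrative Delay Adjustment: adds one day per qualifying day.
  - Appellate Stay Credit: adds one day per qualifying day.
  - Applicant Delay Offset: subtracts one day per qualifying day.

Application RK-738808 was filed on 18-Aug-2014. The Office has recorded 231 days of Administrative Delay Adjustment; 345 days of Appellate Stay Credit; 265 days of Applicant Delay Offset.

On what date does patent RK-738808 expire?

Base term: filing date + 21 years → 18 August 2035.
Administrative Delay Adjustment: +231 days → 5 April 2036.
Appellate Stay Credit: +345 days → 16 March 2037.
Applicant Delay Offset: −265 days → 24 June 2036.

June 24, 2036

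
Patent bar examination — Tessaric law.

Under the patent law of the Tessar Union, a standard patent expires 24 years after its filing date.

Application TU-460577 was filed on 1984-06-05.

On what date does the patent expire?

Filing date + 24 years → 5 June 2008.

June 5, 2008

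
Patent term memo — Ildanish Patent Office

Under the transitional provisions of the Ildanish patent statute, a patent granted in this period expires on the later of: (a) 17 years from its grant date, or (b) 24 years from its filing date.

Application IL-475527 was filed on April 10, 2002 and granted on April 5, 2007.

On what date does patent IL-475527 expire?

2026-04-10

(a) grant + 17 years → 5 April 2024.
(b) filing + 24 years → 10 April 2026.
Later of the two: 10 April 2026.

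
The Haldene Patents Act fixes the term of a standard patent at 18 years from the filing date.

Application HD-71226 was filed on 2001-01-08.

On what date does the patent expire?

Filing date + 18 years → 8 January 2019.

2019-01-08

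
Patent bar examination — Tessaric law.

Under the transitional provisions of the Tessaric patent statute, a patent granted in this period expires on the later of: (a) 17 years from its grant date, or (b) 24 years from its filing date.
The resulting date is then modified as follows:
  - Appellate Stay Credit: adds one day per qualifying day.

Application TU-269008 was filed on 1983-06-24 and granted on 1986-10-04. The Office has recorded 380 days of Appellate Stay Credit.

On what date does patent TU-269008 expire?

2008-07-08

(a) grant + 17 years → 4 October 2003.
(b) filing + 24 years → 24 June 2007.
Later of the two: 24 June 2007.
Appellate Stay Credit: +380 days → 8 July 2008.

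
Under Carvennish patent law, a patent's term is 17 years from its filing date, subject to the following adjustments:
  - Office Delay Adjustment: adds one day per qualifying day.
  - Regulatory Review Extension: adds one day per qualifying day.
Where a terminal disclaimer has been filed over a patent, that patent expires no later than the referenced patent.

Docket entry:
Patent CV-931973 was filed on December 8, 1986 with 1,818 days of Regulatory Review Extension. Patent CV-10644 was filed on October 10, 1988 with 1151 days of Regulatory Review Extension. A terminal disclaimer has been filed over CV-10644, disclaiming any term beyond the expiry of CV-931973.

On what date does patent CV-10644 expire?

2008-11-29

Natural term of CV-10644:
  Base: filing + 17 years → 10 October 2005.
  Regulatory Review Extension: +1151 days → 4 December 2008.
Expiry of referenced patent CV-931973:
  Base: filing + 17 years → 8 December 2003.
  Regulatory Review Extension: +1818 days → 29 November 2008.
Terminal disclaimer: CV-10644 expires on the earlier of 4 December 2008 and 29 November 2008.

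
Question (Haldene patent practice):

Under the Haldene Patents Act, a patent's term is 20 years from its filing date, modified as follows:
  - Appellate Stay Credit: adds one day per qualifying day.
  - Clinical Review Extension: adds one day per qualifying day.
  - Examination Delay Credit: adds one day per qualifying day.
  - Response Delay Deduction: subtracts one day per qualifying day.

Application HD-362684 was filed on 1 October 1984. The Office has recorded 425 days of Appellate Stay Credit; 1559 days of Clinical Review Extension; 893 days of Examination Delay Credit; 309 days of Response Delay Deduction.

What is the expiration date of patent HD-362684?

October 13, 2011

Base term: filing date + 20 years → 1 October 2004.
Appellate Stay Credit: +425 days → 30 November 2005.
Clinical Review Extension: +1559 days → 8 March 2010.
Examination Delay Credit: +893 days → 17 August 2012.
Response Delay Deduction: −309 days → 13 October 2011.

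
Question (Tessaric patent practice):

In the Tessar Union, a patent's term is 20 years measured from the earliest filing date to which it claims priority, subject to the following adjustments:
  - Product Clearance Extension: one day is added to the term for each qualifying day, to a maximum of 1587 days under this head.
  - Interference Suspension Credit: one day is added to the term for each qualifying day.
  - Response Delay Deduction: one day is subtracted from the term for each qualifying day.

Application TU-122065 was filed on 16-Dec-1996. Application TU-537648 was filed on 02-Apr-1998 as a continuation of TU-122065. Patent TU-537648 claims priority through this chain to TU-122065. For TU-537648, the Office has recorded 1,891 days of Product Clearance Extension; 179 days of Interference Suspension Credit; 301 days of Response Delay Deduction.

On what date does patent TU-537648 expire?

Earliest priority filing: 16 December 1996.
Base term: 16 December 1996 + 20 years → 16 December 2016.
Product Clearance Extension: 1891 days claimed exceeds the 1587-day cap, so +1587 days → 21 April 2021.
Interference Suspension Credit: +179 days → 17 October 2021.
Response Delay Deduction: −301 days → 20 December 2020.

December 20, 2020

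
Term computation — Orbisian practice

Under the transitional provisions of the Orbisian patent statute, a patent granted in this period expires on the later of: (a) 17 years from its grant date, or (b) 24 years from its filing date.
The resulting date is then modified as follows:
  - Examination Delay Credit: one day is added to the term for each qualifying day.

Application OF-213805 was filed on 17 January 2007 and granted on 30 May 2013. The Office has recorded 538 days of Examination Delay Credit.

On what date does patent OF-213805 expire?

July 8, 2032

(a) grant + 17 years → 30 May 2030.
(b) filing + 24 years → 17 January 2031.
Later of the two: 17 January 2031.
Examination Delay Credit: +538 days → 8 July 2032.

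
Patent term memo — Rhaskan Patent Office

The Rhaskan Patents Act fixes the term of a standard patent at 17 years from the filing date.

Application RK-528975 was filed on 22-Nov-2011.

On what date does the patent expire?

November 22, 2028

Filing date + 17 years → 22 November 2028.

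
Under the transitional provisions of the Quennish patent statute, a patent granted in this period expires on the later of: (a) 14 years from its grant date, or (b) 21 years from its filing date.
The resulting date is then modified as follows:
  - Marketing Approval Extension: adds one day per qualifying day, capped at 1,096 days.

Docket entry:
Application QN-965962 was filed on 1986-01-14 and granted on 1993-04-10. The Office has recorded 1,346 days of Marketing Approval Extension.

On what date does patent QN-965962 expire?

(a) grant + 14 years → 10 April 2007.
(b) filing + 21 years → 14 January 2007.
Later of the two: 10 April 2007.
Marketing Approval Extension: 1346 days claimed exceeds the 1096-day cap, so +1096 days → 10 April 2010.

April 10, 2010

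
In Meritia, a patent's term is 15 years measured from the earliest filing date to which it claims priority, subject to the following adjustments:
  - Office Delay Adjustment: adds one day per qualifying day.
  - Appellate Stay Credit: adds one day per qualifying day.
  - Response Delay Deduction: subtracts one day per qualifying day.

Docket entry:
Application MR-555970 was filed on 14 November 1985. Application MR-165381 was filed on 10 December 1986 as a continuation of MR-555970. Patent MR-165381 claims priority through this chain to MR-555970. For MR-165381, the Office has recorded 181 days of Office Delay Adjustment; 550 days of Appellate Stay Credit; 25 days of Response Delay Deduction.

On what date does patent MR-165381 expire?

October 21, 2002

Earliest priority filing: 14 November 1985.
Base term: 14 November 1985 + 15 years → 14 November 2000.
Office Delay Adjustment: +181 days → 14 May 2001.
Appellate Stay Credit: +550 days → 15 November 2002.
Response Delay Deduction: −25 days → 21 October 2002.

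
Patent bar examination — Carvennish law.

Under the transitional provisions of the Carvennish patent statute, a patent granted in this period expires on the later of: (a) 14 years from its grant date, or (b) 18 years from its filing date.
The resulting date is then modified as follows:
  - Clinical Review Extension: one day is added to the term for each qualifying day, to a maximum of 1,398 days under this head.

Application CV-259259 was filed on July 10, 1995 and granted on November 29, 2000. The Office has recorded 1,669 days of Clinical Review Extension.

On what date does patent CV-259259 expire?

2018-09-27

(a) grant + 14 years → 29 November 2014.
(b) filing + 18 years → 10 July 2013.
Later of the two: 29 November 2014.
Clinical Review Extension: 1669 days claimed exceeds the 1398-day cap, so +1398 days → 27 September 2018.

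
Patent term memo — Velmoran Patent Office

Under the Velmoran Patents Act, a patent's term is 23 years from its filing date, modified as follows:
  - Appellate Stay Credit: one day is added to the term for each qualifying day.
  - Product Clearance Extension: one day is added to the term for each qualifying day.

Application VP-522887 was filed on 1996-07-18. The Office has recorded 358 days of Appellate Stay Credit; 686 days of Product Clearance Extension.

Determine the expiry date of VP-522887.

Base term: filing date + 23 years → 18 July 2019.
Appellate Stay Credit: +358 days → 10 July 2020.
Product Clearance Extension: +686 days → 27 May 2022.

May 27, 2022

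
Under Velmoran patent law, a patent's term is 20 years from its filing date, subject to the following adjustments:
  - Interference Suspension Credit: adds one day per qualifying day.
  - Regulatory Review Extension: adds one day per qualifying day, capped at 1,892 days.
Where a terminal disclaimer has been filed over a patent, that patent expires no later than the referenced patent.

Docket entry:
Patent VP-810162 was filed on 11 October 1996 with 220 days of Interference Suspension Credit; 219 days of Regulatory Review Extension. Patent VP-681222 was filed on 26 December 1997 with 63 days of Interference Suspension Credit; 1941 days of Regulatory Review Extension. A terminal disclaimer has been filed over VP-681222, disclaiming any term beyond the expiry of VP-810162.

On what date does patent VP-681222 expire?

Natural term of VP-681222:
  Base: filing + 20 years → 26 December 2017.
  Interference Suspension Credit: +63 days → 27 February 2018.
  Regulatory Review Extension: 1941 days claimed exceeds the 1892-day cap, so +1892 days → 4 May 2023.
Expiry of referenced patent VP-810162:
  Base: filing + 20 years → 11 October 2016.
  Interference Suspension Credit: +220 days → 19 May 2017.
  Regulatory Review Extension: 219 days (within the 1892-day cap) → +219 days → 24 December 2017.
Terminal disclaimer: VP-681222 expires on the earlier of 4 May 2023 and 24 December 2017.

2017-12-24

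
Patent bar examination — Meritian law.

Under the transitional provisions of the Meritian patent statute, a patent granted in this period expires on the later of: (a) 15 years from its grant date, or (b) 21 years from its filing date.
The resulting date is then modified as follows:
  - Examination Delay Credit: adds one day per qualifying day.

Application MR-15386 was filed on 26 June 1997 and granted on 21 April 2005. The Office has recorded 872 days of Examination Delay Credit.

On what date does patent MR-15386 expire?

September 10, 2022

(a) grant + 15 years → 21 April 2020.
(b) filing + 21 years → 26 June 2018.
Later of the two: 21 April 2020.
Examination Delay Credit: +872 days → 10 September 2022.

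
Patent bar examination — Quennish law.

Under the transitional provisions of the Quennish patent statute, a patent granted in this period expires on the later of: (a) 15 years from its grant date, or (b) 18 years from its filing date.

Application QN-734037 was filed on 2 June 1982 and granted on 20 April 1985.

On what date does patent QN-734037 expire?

(a) grant + 15 years → 20 April 2000.
(b) filing + 18 years → 2 June 2000.
Later of the two: 2 June 2000.

June 2, 2000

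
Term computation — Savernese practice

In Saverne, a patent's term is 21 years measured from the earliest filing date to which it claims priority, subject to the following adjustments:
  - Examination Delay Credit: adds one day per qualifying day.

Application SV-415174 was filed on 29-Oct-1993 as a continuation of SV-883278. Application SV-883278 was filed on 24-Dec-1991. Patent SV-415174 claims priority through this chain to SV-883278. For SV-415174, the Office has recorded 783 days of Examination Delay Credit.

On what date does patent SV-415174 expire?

Earliest priority filing: 24 December 1991.
Base term: 24 December 1991 + 21 years → 24 December 2012.
Examination Delay Credit: +783 days → 15 February 2015.

2015-02-15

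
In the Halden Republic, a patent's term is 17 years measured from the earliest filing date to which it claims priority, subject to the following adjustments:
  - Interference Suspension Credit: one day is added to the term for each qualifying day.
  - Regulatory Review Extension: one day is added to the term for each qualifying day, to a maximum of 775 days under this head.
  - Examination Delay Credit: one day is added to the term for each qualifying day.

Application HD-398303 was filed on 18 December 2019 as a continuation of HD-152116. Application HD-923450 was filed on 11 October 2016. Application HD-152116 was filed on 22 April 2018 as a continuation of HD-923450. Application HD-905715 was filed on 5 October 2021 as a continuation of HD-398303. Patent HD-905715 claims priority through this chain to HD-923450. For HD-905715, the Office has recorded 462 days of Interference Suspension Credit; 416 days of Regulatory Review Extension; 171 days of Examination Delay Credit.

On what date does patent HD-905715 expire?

2036-08-25

Earliest priority filing: 11 October 2016.
Base term: 11 October 2016 + 17 years → 11 October 2033.
Interference Suspension Credit: +462 days → 16 January 2035.
Regulatory Review Extension: 416 days (within the 775-day cap) → +416 days → 7 March 2036.
Examination Delay Credit: +171 days → 25 August 2036.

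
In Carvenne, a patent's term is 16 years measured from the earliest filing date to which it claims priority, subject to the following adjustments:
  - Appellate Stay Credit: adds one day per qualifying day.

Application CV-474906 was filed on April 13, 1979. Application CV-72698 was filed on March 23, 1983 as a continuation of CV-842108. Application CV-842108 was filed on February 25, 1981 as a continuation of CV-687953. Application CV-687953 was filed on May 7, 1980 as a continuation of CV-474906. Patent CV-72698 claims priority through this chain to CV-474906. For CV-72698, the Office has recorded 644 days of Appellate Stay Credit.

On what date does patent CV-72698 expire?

Earliest priority filing: 13 April 1979.
Base term: 13 April 1979 + 16 years → 13 April 1995.
Appellate Stay Credit: +644 days → 16 January 1997.

1997-01-16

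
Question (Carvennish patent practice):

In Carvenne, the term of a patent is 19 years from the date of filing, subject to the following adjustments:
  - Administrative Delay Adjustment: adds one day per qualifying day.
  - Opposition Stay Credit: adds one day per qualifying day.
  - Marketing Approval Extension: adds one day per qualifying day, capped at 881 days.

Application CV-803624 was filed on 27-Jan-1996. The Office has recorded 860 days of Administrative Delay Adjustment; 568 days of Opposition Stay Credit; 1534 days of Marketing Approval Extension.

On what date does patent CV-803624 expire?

Base term: filing date + 19 years → 27 January 2015.
Administrative Delay Adjustment: +860 days → 5 June 2017.
Opposition Stay Credit: +568 days → 25 December 2018.
Marketing Approval Extension: 1534 days claimed exceeds the 881-day cap, so +881 days → 24 May 2021.

2021-05-24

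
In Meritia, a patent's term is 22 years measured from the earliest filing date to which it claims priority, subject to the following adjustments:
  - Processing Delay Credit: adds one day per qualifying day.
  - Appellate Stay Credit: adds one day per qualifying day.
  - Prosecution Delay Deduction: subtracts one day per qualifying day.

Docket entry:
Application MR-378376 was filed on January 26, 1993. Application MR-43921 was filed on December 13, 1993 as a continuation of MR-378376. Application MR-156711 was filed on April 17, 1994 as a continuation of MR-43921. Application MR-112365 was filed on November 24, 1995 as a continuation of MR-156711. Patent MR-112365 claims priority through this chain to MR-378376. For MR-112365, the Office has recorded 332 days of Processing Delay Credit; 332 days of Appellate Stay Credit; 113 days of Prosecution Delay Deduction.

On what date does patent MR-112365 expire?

2016-07-30

Earliest priority filing: 26 January 1993.
Base term: 26 January 1993 + 22 years → 26 January 2015.
Processing Delay Credit: +332 days → 24 December 2015.
Appellate Stay Credit: +332 days → 20 November 2016.
Prosecution Delay Deduction: −113 days → 30 July 2016.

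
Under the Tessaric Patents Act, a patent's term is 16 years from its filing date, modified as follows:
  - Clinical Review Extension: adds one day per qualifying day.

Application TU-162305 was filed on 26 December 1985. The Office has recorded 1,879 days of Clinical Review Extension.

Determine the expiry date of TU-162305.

2007-02-17

Base term: filing date + 16 years → 26 December 2001.
Clinical Review Extension: +1879 days → 17 February 2007.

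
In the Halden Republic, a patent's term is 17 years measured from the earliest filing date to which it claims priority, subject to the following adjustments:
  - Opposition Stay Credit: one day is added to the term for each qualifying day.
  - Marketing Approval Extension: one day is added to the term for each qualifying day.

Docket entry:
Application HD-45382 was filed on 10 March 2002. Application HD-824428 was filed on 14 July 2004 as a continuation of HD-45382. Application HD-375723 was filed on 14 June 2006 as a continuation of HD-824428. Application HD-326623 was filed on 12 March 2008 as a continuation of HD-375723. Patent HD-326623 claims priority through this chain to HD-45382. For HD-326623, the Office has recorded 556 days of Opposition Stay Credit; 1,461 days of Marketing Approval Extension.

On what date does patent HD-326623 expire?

September 16, 2024

Earliest priority filing: 10 March 2002.
Base term: 10 March 2002 + 17 years → 10 March 2019.
Opposition Stay Credit: +556 days → 16 September 2020.
Marketing Approval Extension: +1461 days → 16 September 2024.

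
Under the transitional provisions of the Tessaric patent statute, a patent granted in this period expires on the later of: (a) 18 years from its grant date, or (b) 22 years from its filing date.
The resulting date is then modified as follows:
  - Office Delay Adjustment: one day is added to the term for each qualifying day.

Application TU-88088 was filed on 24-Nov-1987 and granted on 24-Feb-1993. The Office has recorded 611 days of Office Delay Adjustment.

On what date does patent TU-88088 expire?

(a) grant + 18 years → 24 February 2011.
(b) filing + 22 years → 24 November 2009.
Later of the two: 24 February 2011.
Office Delay Adjustment: +611 days → 27 October 2012.

2012-10-27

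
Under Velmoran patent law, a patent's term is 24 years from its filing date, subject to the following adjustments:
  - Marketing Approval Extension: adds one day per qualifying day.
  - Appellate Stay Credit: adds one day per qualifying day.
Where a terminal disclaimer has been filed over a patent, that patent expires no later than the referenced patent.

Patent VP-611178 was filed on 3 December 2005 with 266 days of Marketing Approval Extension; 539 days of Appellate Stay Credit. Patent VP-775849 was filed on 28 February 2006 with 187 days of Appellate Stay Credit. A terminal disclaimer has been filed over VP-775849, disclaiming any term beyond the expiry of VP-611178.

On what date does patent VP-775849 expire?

Natural term of VP-775849:
  Base: filing + 24 years → 28 February 2030.
  Appellate Stay Credit: +187 days → 3 September 2030.
Expiry of referenced patent VP-611178:
  Base: filing + 24 years → 3 December 2029.
  Marketing Approval Extension: +266 days → 26 August 2030.
  Appellate Stay Credit: +539 days → 16 February 2032.
Terminal disclaimer: VP-775849 expires on the earlier of 3 September 2030 and 16 February 2032.

September 3, 2030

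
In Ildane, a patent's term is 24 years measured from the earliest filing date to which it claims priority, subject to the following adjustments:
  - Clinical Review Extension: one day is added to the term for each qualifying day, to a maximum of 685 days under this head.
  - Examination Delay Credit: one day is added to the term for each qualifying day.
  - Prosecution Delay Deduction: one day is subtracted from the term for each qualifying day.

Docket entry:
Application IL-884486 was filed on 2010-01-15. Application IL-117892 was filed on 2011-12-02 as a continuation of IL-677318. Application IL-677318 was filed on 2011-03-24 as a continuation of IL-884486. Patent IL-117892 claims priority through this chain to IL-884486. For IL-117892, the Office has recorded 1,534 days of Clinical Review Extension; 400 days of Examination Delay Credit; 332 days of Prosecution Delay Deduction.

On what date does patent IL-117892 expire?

2036-02-07

Earliest priority filing: 15 January 2010.
Base term: 15 January 2010 + 24 years → 15 January 2034.
Clinical Review Extension: 1534 days claimed exceeds the 685-day cap, so +685 days → 1 December 2035.
Examination Delay Credit: +400 days → 4 January 2037.
Prosecution Delay Deduction: −332 days → 7 February 2036.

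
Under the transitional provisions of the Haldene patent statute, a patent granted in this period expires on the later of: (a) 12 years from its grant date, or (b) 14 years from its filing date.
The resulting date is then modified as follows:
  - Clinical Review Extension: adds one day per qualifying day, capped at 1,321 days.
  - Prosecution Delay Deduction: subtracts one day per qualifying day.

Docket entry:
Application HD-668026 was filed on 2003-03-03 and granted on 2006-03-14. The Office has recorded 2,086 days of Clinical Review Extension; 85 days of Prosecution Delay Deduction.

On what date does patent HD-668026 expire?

2021-08-01

(a) grant + 12 years → 14 March 2018.
(b) filing + 14 years → 3 March 2017.
Later of the two: 14 March 2018.
Clinical Review Extension: 2086 days claimed exceeds the 1321-day cap, so +1321 days → 25 October 2021.
Prosecution Delay Deduction: −85 days → 1 August 2021.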